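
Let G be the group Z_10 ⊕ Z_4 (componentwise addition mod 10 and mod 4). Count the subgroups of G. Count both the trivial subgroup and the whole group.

16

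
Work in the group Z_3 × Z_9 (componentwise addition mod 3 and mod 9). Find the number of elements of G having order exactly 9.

An element (a,b) has order lcm(ord(a), ord(b)); count pairs with lcm equal to 9.
Enumerating gives 18 such elements.

18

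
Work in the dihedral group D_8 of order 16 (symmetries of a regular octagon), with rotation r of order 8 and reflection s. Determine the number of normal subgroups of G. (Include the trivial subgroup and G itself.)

G has 19 subgroups. Checking conjugation-invariance by order — order 1: 1/1 normal; order 2: 1/9 normal; order 4: 1/5 normal; order 8: 3/3 normal; order 16: 1/1 normal.
Total normal subgroups: 7.

7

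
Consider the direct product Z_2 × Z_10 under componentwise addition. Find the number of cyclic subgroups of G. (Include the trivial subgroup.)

8

A cyclic subgroup of order d is generated by each of its φ(d) elements of order d, so the cyclic subgroups of order d number (#elements of order d)/φ(d).
Cyclic subgroups by order — order 1: 1; order 2: 3; order 5: 1; order 10: 3.
Total: 8.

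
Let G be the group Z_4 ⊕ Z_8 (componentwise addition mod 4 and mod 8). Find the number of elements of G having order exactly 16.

An element (a,b) has order lcm(ord(a), ord(b)); count pairs with lcm equal to 16.
Enumerating gives 0 such elements.

0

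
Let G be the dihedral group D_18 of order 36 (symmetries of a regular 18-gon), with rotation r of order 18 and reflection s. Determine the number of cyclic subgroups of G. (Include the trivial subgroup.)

Group the elements of G by the cyclic subgroup they generate; each cyclic subgroup of order d accounts for φ(d) elements.
Cyclic subgroups by order — order 1: 1; order 2: 19; order 3: 1; order 6: 1; order 9: 1; order 18: 1.
Total: 24.

24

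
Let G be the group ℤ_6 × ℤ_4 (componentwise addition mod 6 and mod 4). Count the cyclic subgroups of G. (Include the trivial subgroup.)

12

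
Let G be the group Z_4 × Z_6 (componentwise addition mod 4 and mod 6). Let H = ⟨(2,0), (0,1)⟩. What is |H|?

12

|⟨(2,0)⟩| = 2 and |⟨(0,1)⟩| = 6, so |H| is a multiple of lcm(2, 6) = 6 and divides |G| = 24.
Closing under the operation: H = {(0,0), (0,1), (0,2), (0,3), (0,4), (0,5), (2,0), (2,1), (2,2), (2,3), (2,4), (2,5)}, so |H| = 12.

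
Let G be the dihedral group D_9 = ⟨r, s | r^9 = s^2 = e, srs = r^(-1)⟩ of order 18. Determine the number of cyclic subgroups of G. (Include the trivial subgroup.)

12

A cyclic subgroup of order d is generated by each of its φ(d) elements of order d, so the cyclic subgroups of order d number (#elements of order d)/φ(d).
Cyclic subgroups by order — order 1: 1; order 2: 9; order 3: 1; order 9: 1.
Total: 12.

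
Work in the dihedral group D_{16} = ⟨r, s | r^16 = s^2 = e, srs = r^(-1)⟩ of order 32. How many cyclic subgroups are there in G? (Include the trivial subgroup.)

A cyclic subgroup of order d is generated by each of its φ(d) elements of order d, so the cyclic subgroups of order d number (#elements of order d)/φ(d).
Cyclic subgroups by order — order 1: 1; order 2: 17; order 4: 1; order 8: 1; order 16: 1.
Total: 21.

21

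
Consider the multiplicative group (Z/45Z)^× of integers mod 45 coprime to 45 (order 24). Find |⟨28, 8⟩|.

8

|⟨28⟩| = 4 and |⟨8⟩| = 4, so |H| is a multiple of lcm(4, 4) = 4 and divides |G| = 24.
Closing under the operation: H = {1, 8, 17, 19, 26, 28, 37, 44}, so |H| = 8.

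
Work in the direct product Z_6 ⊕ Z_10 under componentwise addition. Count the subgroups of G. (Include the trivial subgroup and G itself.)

20

|G| = 60, so by Lagrange every subgroup order divides 60. Divisors: 1, 2, 3, 4, 5, 6, 10, 12, 15, 20, 30, 60.
Subgroups by order — order 1: 1; order 2: 3; order 3: 1; order 4: 1; order 5: 1; order 6: 3; order 10: 3; order 12: 1; order 15: 1; order 20: 1; order 30: 3; order 60: 1.
Total: 1 + 3 + 1 + 1 + 1 + 3 + 3 + 1 + 1 + 1 + 3 + 1 = 20.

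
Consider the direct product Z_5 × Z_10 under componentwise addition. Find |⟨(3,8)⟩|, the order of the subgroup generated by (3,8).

5

The order of (3,8) in Z_5 × Z_10 is lcm(ord(3) in Z_5, ord(8) in Z_10).
ord(3) = 5 and ord(8) = 5, so |⟨(3,8)⟩| = lcm(5, 5) = 5.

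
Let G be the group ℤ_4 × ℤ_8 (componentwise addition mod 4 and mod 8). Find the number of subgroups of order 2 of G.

|G| = 32 and 2 | 32, so subgroups of order 2 are possible by Lagrange.
The subgroups of order 2 are: {(0,0), (0,4)}; {(0,0), (2,0)}; {(0,0), (2,4)}.
So G has 3 subgroups of order 2.

3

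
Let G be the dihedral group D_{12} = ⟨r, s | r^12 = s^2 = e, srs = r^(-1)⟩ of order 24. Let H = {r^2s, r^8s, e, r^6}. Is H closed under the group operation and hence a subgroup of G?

Yes

|H| = 4 divides |G| = 24, consistent with Lagrange.
H contains the identity, every element's inverse is in H, and H is closed under ·: it is a subgroup.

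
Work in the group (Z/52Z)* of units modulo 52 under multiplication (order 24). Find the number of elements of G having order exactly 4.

The elements of order 4 are: 5, 21, 31, 47.
That's 4.

4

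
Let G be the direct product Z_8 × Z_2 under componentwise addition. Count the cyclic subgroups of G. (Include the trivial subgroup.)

A cyclic subgroup of order d is generated by each of its φ(d) elements of order d, so the cyclic subgroups of order d number (#elements of order d)/φ(d).
Cyclic subgroups by order — order 1: 1; order 2: 3; order 4: 2; order 8: 2.
Total: 8.

8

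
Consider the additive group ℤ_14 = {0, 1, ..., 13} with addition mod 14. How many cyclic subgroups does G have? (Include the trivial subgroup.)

4

A cyclic subgroup of order d is generated by each of its φ(d) elements of order d, so the cyclic subgroups of order d number (#elements of order d)/φ(d).
Cyclic subgroups by order — order 1: 1; order 2: 1; order 7: 1; order 14: 1.
Total: 4.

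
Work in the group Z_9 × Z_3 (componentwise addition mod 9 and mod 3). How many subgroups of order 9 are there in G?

|G| = 27 and 9 | 27, so subgroups of order 9 are possible by Lagrange.
The subgroups of order 9 are: {(0,0), (0,1), (0,2), (3,0), (3,1), (3,2), (6,0), (6,1), (6,2)}; {(0,0), (1,0), (2,0), (3,0), (4,0), (5,0), (6,0), (7,0), (8,0)}; {(0,0), (1,1), (2,2), (3,0), (4,1), (5,2), (6,0), (7,1), (8,2)}; {(0,0), (1,2), (2,1), (3,0), (4,2), (5,1), (6,0), (7,2), (8,1)}.
So G has 4 subgroups of order 9.

4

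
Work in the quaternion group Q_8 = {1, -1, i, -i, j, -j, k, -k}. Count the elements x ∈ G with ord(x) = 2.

1

The elements of order 2 are: -1.
That's 1.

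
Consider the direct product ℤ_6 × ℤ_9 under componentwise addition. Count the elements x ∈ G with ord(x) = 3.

An element (a,b) has order lcm(ord(a), ord(b)); count pairs with lcm equal to 3.
Enumerating gives 8 such elements.

8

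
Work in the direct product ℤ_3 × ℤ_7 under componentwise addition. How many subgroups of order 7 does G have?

1

|G| = 21 and 7 | 21, so subgroups of order 7 are possible by Lagrange.
The subgroups of order 7 are: {(0,0), (0,1), (0,2), (0,3), (0,4), (0,5), (0,6)}.
So G has 1 subgroup of order 7.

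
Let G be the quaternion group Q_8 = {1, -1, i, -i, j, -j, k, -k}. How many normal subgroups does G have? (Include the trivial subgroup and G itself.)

G has 6 subgroups. Checking conjugation-invariance by order — order 1: 1/1 normal; order 2: 1/1 normal; order 4: 3/3 normal; order 8: 1/1 normal.
Total normal subgroups: 6.

6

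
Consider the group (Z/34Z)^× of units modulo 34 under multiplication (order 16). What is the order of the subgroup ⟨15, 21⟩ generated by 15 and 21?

8

|⟨15⟩| = 8 and |⟨21⟩| = 4, so |H| is a multiple of lcm(8, 4) = 8 and divides |G| = 16.
Closing under the operation: H = {1, 9, 13, 15, 19, 21, 25, 33}, so |H| = 8.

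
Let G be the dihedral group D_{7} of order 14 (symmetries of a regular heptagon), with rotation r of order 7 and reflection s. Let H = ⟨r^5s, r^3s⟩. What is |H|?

14

|⟨r^5s⟩| = 2 and |⟨r^3s⟩| = 2, so |H| is a multiple of lcm(2, 2) = 2 and divides |G| = 14.
Closing {r^5s, r^3s} under the group operation gives all of G, so |H| = 14.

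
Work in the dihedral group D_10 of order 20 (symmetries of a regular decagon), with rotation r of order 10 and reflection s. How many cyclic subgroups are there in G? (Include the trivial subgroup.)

Group the elements of G by the cyclic subgroup they generate; each cyclic subgroup of order d accounts for φ(d) elements.
Cyclic subgroups by order — order 1: 1; order 2: 11; order 5: 1; order 10: 1.
Total: 14.

14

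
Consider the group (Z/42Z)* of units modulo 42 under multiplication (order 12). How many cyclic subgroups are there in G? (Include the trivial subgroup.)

A cyclic subgroup of order d is generated by each of its φ(d) elements of order d, so the cyclic subgroups of order d number (#elements of order d)/φ(d).
Cyclic subgroups by order — order 1: 1; order 2: 3; order 3: 1; order 6: 3.
Total: 8.

8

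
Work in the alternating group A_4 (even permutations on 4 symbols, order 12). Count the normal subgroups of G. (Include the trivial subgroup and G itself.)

G has 10 subgroups. Checking conjugation-invariance by order — order 1: 1/1 normal; order 2: 0/3 normal; order 3: 0/4 normal; order 4: 1/1 normal; order 12: 1/1 normal.
Total normal subgroups: 3.

3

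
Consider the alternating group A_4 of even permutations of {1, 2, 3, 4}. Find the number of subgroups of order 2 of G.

3

|G| = 12 and 2 | 12, so subgroups of order 2 are possible by Lagrange.
The subgroups of order 2 are: {e, (1 2)(3 4)}; {e, (1 3)(2 4)}; {e, (1 4)(2 3)}.
So G has 3 subgroups of order 2.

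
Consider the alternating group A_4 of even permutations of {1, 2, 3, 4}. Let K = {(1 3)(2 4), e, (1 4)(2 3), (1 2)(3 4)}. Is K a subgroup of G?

Yes

|K| = 4 divides |G| = 12, consistent with Lagrange.
K contains the identity, every element's inverse is in K, and K is closed under ∘: it is a subgroup.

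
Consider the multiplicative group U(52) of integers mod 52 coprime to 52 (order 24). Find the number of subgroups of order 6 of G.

3

|G| = 24 and 6 | 24, so subgroups of order 6 are possible by Lagrange.
The subgroups of order 6 are: {1, 9, 17, 25, 29, 49}; {1, 9, 23, 29, 43, 51}; {1, 3, 9, 27, 29, 35}.
So G has 3 subgroups of order 6.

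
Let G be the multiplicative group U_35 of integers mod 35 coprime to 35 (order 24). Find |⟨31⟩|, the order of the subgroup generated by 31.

6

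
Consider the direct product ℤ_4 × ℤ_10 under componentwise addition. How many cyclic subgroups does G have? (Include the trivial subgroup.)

12

Group the elements of G by the cyclic subgroup they generate; each cyclic subgroup of order d accounts for φ(d) elements.
Cyclic subgroups by order — order 1: 1; order 2: 3; order 4: 2; order 5: 1; order 10: 3; order 20: 2.
Total: 12.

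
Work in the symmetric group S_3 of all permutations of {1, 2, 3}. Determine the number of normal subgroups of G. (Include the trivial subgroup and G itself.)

G has 6 subgroups. Checking conjugation-invariance by order — order 1: 1/1 normal; order 2: 0/3 normal; order 3: 1/1 normal; order 6: 1/1 normal.
Total normal subgroups: 3.

3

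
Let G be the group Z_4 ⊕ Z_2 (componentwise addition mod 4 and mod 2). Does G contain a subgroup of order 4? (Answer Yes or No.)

Yes

4 | 8. A subgroup of order 4 is {(0,0), (0,1), (2,0), (2,1)}.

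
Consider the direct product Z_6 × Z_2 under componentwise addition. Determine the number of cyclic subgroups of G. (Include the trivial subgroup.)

Each element a generates a cyclic subgroup ⟨a⟩; distinct elements may generate the same one (a cyclic group of order d has φ(d) generators).
Cyclic subgroups by order — order 1: 1; order 2: 3; order 3: 1; order 6: 3.
Total: 8.

8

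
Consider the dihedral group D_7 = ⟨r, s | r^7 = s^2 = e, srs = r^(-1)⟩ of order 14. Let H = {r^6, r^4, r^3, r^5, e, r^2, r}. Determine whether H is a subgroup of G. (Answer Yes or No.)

Yes

|H| = 7 divides |G| = 14, consistent with Lagrange.
H contains the identity, every element's inverse is in H, and H is closed under ·: it is a subgroup.
In fact H = ⟨r^4⟩.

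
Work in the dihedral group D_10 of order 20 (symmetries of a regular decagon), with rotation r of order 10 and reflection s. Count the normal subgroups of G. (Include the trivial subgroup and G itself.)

G has 22 subgroups. Checking conjugation-invariance by order — order 1: 1/1 normal; order 2: 1/11 normal; order 4: 0/5 normal; order 5: 1/1 normal; order 10: 3/3 normal; order 20: 1/1 normal.
Total normal subgroups: 7.

7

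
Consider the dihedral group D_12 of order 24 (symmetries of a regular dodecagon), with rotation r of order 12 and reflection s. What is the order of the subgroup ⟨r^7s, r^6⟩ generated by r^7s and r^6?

4

|⟨r^7s⟩| = 2 and |⟨r^6⟩| = 2, so |H| is a multiple of lcm(2, 2) = 2 and divides |G| = 24.
Closing under the operation: H = {e, r^6, rs, r^7s}, so |H| = 4.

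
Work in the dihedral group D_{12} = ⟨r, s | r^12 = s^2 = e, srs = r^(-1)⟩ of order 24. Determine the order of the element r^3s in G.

2

Computing powers of r^3s: the smallest k with (r^3s)^k = e is k = 2.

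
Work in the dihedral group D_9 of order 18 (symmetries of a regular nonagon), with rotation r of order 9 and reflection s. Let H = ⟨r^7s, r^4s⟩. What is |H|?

|⟨r^7s⟩| = 2 and |⟨r^4s⟩| = 2, so |H| is a multiple of lcm(2, 2) = 2 and divides |G| = 18.
Closing under the operation: H = {e, r^3, r^6, rs, r^4s, r^7s}, so |H| = 6.

6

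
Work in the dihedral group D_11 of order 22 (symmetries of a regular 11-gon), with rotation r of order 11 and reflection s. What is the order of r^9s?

2

Computing powers of r^9s: the smallest k with (r^9s)^k = e is k = 2.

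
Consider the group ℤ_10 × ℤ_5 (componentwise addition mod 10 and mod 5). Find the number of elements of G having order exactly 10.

24

An element (a,b) has order lcm(ord(a), ord(b)); count pairs with lcm equal to 10.
Enumerating gives 24 such elements.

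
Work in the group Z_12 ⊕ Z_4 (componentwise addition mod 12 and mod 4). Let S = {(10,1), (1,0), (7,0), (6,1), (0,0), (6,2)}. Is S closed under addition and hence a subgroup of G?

No

(1,0) ∈ S but its inverse (11,0) ∉ S, so S is not a subgroup.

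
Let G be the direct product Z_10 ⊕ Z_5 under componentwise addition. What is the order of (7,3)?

The order of (7,3) in Z_10 × Z_5 is lcm(ord(7) in Z_10, ord(3) in Z_5).
ord(7) = 10 and ord(3) = 5, so |⟨(7,3)⟩| = lcm(10, 5) = 10.

10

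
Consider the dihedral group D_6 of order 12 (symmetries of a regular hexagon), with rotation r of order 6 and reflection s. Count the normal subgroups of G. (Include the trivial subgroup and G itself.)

7

G has 16 subgroups. Checking conjugation-invariance by order — order 1: 1/1 normal; order 2: 1/7 normal; order 3: 1/1 normal; order 4: 0/3 normal; order 6: 3/3 normal; order 12: 1/1 normal.
Total normal subgroups: 7.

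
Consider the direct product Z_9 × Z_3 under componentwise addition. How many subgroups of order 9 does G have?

4

|G| = 27 and 9 | 27, so subgroups of order 9 are possible by Lagrange.
The subgroups of order 9 are: {(0,0), (0,1), (0,2), (3,0), (3,1), (3,2), (6,0), (6,1), (6,2)}; {(0,0), (1,0), (2,0), (3,0), (4,0), (5,0), (6,0), (7,0), (8,0)}; {(0,0), (1,1), (2,2), (3,0), (4,1), (5,2), (6,0), (7,1), (8,2)}; {(0,0), (1,2), (2,1), (3,0), (4,2), (5,1), (6,0), (7,2), (8,1)}.
So G has 4 subgroups of order 9.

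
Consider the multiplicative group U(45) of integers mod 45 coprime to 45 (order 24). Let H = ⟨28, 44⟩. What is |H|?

8

|⟨28⟩| = 4 and |⟨44⟩| = 2, so |H| is a multiple of lcm(4, 2) = 4 and divides |G| = 24.
Closing under the operation: H = {1, 8, 17, 19, 26, 28, 37, 44}, so |H| = 8.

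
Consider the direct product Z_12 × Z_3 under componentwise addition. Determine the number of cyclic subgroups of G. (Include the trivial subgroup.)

A cyclic subgroup of order d is generated by each of its φ(d) elements of order d, so the cyclic subgroups of order d number (#elements of order d)/φ(d).
Cyclic subgroups by order — order 1: 1; order 2: 1; order 3: 4; order 4: 1; order 6: 4; order 12: 4.
Total: 15.

15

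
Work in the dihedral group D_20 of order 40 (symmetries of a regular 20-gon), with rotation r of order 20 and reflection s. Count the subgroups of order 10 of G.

|G| = 40 and 10 | 40, so subgroups of order 10 are possible by Lagrange.
The subgroups of order 10 are: {e, r^2, r^4, r^6, r^8, r^10, r^12, r^14, r^16, r^18}; {e, r^4, r^8, r^12, r^16, r^2s, r^6s, r^10s, r^14s, r^18s}; {e, r^4, r^8, r^12, r^16, r^3s, r^7s, r^11s, r^15s, r^19s}; {e, r^4, r^8, r^12, r^16, s, r^4s, r^8s, r^12s, r^16s}; … (5 in all).
So G has 5 subgroups of order 10.

5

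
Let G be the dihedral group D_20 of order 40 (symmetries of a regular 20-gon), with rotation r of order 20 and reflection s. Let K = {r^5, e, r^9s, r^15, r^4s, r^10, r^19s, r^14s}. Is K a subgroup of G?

Yes

|K| = 8 divides |G| = 40, consistent with Lagrange.
K contains the identity, every element's inverse is in K, and K is closed under ·: it is a subgroup.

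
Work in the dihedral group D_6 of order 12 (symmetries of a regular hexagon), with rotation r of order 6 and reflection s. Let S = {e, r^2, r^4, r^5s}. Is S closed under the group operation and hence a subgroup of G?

Closure fails: r^4 · r^5s = r^3s ∉ S. So S is not a subgroup.

No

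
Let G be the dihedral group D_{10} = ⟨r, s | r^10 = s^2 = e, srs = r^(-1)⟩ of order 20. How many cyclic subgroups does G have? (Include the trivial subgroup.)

A cyclic subgroup of order d is generated by each of its φ(d) elements of order d, so the cyclic subgroups of order d number (#elements of order d)/φ(d).
Cyclic subgroups by order — order 1: 1; order 2: 11; order 5: 1; order 10: 1.
Total: 14.

14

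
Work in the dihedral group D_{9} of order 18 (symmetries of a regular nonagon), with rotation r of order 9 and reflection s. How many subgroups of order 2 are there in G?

|G| = 18 and 2 | 18, so subgroups of order 2 are possible by Lagrange.
The subgroups of order 2 are: {e, r^2s}; {e, r^3s}; {e, r^4s}; {e, r^5s}; … (9 in all).
So G has 9 subgroups of order 2.

9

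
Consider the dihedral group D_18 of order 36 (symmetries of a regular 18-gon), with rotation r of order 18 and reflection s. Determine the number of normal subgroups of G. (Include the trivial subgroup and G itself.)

9

G has 45 subgroups. Checking conjugation-invariance by order — order 1: 1/1 normal; order 2: 1/19 normal; order 3: 1/1 normal; order 4: 0/9 normal; order 6: 1/7 normal; order 9: 1/1 normal; order 12: 0/3 normal; order 18: 3/3 normal; order 36: 1/1 normal.
Total normal subgroups: 9.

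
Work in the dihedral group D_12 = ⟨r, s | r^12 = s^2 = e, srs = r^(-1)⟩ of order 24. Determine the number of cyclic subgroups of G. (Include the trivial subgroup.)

18

Group the elements of G by the cyclic subgroup they generate; each cyclic subgroup of order d accounts for φ(d) elements.
Cyclic subgroups by order — order 1: 1; order 2: 13; order 3: 1; order 4: 1; order 6: 1; order 12: 1.
Total: 18.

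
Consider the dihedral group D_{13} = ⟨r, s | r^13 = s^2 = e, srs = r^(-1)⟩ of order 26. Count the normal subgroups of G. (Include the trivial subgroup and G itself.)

G has 16 subgroups. Checking conjugation-invariance by order — order 1: 1/1 normal; order 2: 0/13 normal; order 13: 1/1 normal; order 26: 1/1 normal.
Total normal subgroups: 3.

3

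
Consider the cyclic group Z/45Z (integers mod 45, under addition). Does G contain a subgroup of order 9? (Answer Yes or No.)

9 | 45. A subgroup of order 9 is {0, 5, 10, 15, 20, 25, 30, 35, 40}.

Yes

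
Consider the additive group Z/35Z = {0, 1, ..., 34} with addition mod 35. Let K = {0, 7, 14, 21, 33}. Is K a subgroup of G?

No

33 ∈ K but its inverse 2 ∉ K, so K is not a subgroup.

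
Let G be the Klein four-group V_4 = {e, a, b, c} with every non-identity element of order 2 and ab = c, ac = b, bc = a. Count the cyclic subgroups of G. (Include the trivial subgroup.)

Group the elements of G by the cyclic subgroup they generate; each cyclic subgroup of order d accounts for φ(d) elements.
Cyclic subgroups by order — order 1: 1; order 2: 3.
Total: 4.

4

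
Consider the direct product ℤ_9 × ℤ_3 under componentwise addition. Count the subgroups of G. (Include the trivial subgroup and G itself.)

|G| = 27, so by Lagrange every subgroup order divides 27. Divisors: 1, 3, 9, 27.
Subgroups by order — order 1: 1; order 3: 4; order 9: 4; order 27: 1.
Total: 1 + 4 + 4 + 1 = 10.

10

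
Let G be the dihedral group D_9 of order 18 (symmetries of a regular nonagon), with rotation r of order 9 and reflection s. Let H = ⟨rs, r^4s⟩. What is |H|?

|⟨rs⟩| = 2 and |⟨r^4s⟩| = 2, so |H| is a multiple of lcm(2, 2) = 2 and divides |G| = 18.
Closing under the operation: H = {e, r^3, r^6, rs, r^4s, r^7s}, so |H| = 6.

6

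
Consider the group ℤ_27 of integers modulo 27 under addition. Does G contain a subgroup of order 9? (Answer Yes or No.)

Yes

9 | 27. A subgroup of order 9 is {0, 3, 6, 9, 12, 15, 18, 21, 24}.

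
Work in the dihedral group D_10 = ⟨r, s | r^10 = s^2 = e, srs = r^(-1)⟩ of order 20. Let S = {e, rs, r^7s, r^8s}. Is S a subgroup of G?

Closure fails: rs · r^7s = r^4 ∉ S. So S is not a subgroup.

No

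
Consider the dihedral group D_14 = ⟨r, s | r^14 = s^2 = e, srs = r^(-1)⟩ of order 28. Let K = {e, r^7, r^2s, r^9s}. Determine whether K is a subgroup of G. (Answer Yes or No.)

|K| = 4 divides |G| = 28, consistent with Lagrange.
K contains the identity, every element's inverse is in K, and K is closed under ·: it is a subgroup.

Yes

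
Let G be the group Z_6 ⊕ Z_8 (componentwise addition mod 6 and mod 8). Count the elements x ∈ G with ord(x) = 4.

An element (a,b) has order lcm(ord(a), ord(b)); count pairs with lcm equal to 4.
Enumerating gives 4 such elements.

4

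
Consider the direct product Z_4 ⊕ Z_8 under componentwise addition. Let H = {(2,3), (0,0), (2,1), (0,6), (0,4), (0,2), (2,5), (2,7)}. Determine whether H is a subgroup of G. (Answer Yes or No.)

|H| = 8 divides |G| = 32, consistent with Lagrange.
H contains the identity, every element's inverse is in H, and H is closed under +: it is a subgroup.
In fact H = ⟨(2,1)⟩.

Yes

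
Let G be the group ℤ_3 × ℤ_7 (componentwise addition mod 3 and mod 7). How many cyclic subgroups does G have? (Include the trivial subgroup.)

4

A cyclic subgroup of order d is generated by each of its φ(d) elements of order d, so the cyclic subgroups of order d number (#elements of order d)/φ(d).
Cyclic subgroups by order — order 1: 1; order 3: 1; order 7: 1; order 21: 1.
Total: 4.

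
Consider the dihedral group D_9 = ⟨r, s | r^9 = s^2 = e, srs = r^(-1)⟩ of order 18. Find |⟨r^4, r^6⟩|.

|⟨r^4⟩| = 9 and |⟨r^6⟩| = 3, so |H| is a multiple of lcm(9, 3) = 9 and divides |G| = 18.
Closing under the operation: H = {e, r, r^2, r^3, r^4, r^5, r^6, r^7, r^8}, so |H| = 9.

9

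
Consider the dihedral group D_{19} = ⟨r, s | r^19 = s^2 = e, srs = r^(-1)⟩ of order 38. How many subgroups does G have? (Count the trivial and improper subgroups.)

|G| = 38, so by Lagrange every subgroup order divides 38. Divisors: 1, 2, 19, 38.
Subgroups by order — order 1: 1; order 2: 19; order 19: 1; order 38: 1.
Total: 1 + 19 + 1 + 1 = 22.

22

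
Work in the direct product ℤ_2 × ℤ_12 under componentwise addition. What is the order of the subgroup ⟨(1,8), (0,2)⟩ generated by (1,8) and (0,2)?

12

|⟨(1,8)⟩| = 6 and |⟨(0,2)⟩| = 6, so |H| is a multiple of lcm(6, 6) = 6 and divides |G| = 24.
Closing under the operation: H = {(0,0), (0,2), (0,4), (0,6), (0,8), (0,10), (1,0), (1,2), (1,4), (1,6), (1,8), (1,10)}, so |H| = 12.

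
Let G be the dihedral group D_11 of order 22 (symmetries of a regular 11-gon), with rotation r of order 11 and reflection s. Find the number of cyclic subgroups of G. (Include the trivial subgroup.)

13

Each element a generates a cyclic subgroup ⟨a⟩; distinct elements may generate the same one (a cyclic group of order d has φ(d) generators).
Cyclic subgroups by order — order 1: 1; order 2: 11; order 11: 1.
Total: 13.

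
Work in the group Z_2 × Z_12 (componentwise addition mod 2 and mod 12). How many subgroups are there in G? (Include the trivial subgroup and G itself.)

|G| = 24, so by Lagrange every subgroup order divides 24. Divisors: 1, 2, 3, 4, 6, 8, 12, 24.
Subgroups by order — order 1: 1; order 2: 3; order 3: 1; order 4: 3; order 6: 3; order 8: 1; order 12: 3; order 24: 1.
Total: 1 + 3 + 1 + 3 + 3 + 1 + 3 + 1 = 16.

16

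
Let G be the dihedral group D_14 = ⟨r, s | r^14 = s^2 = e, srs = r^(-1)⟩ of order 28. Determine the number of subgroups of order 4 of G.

7

|G| = 28 and 4 | 28, so subgroups of order 4 are possible by Lagrange.
The subgroups of order 4 are: {e, r^7, r^3s, r^10s}; {e, r^7, r^4s, r^11s}; {e, r^7, r^5s, r^12s}; {e, r^7, r^6s, r^13s}; … (7 in all).
So G has 7 subgroups of order 4.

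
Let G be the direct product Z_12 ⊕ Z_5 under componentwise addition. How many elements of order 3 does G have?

2

An element (a,b) has order lcm(ord(a), ord(b)); count pairs with lcm equal to 3.
Enumerating gives 2 such elements.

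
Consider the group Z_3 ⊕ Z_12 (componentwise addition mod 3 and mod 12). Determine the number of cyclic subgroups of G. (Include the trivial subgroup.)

Each element a generates a cyclic subgroup ⟨a⟩; distinct elements may generate the same one (a cyclic group of order d has φ(d) generators).
Cyclic subgroups by order — order 1: 1; order 2: 1; order 3: 4; order 4: 1; order 6: 4; order 12: 4.
Total: 15.

15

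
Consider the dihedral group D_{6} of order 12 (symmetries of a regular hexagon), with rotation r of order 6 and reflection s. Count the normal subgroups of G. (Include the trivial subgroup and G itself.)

G has 16 subgroups. Checking conjugation-invariance by order — order 1: 1/1 normal; order 2: 1/7 normal; order 3: 1/1 normal; order 4: 0/3 normal; order 6: 3/3 normal; order 12: 1/1 normal.
Total normal subgroups: 7.

7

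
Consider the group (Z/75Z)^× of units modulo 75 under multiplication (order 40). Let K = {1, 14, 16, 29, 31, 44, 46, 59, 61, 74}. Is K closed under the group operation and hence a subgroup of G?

|K| = 10 divides |G| = 40, consistent with Lagrange.
K contains the identity, every element's inverse is in K, and K is closed under ·: it is a subgroup.
In fact K = ⟨44⟩.

Yes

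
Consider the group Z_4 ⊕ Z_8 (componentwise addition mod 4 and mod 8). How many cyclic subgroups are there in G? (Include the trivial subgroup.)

A cyclic subgroup of order d is generated by each of its φ(d) elements of order d, so the cyclic subgroups of order d number (#elements of order d)/φ(d).
Cyclic subgroups by order — order 1: 1; order 2: 3; order 4: 6; order 8: 4.
Total: 14.

14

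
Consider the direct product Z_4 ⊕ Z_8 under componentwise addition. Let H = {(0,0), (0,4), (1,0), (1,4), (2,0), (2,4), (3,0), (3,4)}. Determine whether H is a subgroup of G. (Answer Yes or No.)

Yes

|H| = 8 divides |G| = 32, consistent with Lagrange.
H contains the identity, every element's inverse is in H, and H is closed under +: it is a subgroup.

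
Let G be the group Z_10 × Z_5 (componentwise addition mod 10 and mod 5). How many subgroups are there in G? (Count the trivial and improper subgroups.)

|G| = 50, so by Lagrange every subgroup order divides 50. Divisors: 1, 2, 5, 10, 25, 50.
Subgroups by order — order 1: 1; order 2: 1; order 5: 6; order 10: 6; order 25: 1; order 50: 1.
Total: 1 + 1 + 6 + 6 + 1 + 1 = 16.

16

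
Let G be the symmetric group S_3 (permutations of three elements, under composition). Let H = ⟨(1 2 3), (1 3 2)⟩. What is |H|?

|⟨(1 2 3)⟩| = 3 and |⟨(1 3 2)⟩| = 3, so |H| is a multiple of lcm(3, 3) = 3 and divides |G| = 6.
Closing under the operation: H = {e, (1 2 3), (1 3 2)}, so |H| = 3.

3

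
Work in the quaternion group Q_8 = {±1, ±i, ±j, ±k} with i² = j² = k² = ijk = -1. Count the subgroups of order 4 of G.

|G| = 8 and 4 | 8, so subgroups of order 4 are possible by Lagrange.
The subgroups of order 4 are: {1, -1, i, -i}; {1, -1, j, -j}; {1, -1, k, -k}.
So G has 3 subgroups of order 4.

3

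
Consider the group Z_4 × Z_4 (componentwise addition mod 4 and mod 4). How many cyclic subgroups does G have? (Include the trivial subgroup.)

Each element a generates a cyclic subgroup ⟨a⟩; distinct elements may generate the same one (a cyclic group of order d has φ(d) generators).
Cyclic subgroups by order — order 1: 1; order 2: 3; order 4: 6.
Total: 10.

10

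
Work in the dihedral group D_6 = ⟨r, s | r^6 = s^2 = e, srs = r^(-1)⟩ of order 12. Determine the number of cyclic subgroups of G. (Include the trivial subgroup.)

Group the elements of G by the cyclic subgroup they generate; each cyclic subgroup of order d accounts for φ(d) elements.
Cyclic subgroups by order — order 1: 1; order 2: 7; order 3: 1; order 6: 1.
Total: 10.

10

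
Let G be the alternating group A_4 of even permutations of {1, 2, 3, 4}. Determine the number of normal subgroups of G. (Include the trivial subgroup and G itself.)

G has 10 subgroups. Checking conjugation-invariance by order — order 1: 1/1 normal; order 2: 0/3 normal; order 3: 0/4 normal; order 4: 1/1 normal; order 12: 1/1 normal.
Total normal subgroups: 3.

3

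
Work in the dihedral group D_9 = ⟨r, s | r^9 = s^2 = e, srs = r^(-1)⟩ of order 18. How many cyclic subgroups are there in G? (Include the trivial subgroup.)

Each element a generates a cyclic subgroup ⟨a⟩; distinct elements may generate the same one (a cyclic group of order d has φ(d) generators).
Cyclic subgroups by order — order 1: 1; order 2: 9; order 3: 1; order 9: 1.
Total: 12.

12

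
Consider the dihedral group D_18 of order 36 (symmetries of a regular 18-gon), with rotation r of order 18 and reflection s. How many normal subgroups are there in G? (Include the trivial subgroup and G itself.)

G has 45 subgroups. Checking conjugation-invariance by order — order 1: 1/1 normal; order 2: 1/19 normal; order 3: 1/1 normal; order 4: 0/9 normal; order 6: 1/7 normal; order 9: 1/1 normal; order 12: 0/3 normal; order 18: 3/3 normal; order 36: 1/1 normal.
Total normal subgroups: 9.

9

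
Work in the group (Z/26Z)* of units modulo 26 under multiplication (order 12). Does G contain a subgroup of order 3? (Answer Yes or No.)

3 | 12. A subgroup of order 3 is {1, 3, 9}.

Yes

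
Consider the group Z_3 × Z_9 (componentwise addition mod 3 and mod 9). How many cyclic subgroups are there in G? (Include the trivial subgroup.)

Each element a generates a cyclic subgroup ⟨a⟩; distinct elements may generate the same one (a cyclic group of order d has φ(d) generators).
Cyclic subgroups by order — order 1: 1; order 3: 4; order 9: 3.
Total: 8.

8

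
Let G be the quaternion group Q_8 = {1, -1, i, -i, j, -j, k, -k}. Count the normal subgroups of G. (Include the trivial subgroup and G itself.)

G has 6 subgroups. Checking conjugation-invariance by order — order 1: 1/1 normal; order 2: 1/1 normal; order 4: 3/3 normal; order 8: 1/1 normal.
Total normal subgroups: 6.

6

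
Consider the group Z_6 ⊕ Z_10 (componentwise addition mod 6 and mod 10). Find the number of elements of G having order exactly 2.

3

An element (a,b) has order lcm(ord(a), ord(b)); count pairs with lcm equal to 2.
Enumerating gives 3 such elements.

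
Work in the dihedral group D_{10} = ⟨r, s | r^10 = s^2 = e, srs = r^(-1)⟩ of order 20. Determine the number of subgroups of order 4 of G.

5

|G| = 20 and 4 | 20, so subgroups of order 4 are possible by Lagrange.
The subgroups of order 4 are: {e, r^5, r^2s, r^7s}; {e, r^5, r^3s, r^8s}; {e, r^5, r^4s, r^9s}; {e, r^5, s, r^5s}; … (5 in all).
So G has 5 subgroups of order 4.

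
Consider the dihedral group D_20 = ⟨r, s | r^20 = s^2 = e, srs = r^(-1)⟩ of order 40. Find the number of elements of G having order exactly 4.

2

The elements of order 4 are: r^5, r^15.
That's 2.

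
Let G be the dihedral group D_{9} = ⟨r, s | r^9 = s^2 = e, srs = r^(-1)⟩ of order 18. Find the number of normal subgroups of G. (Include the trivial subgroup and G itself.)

4

G has 16 subgroups. Checking conjugation-invariance by order — order 1: 1/1 normal; order 2: 0/9 normal; order 3: 1/1 normal; order 6: 0/3 normal; order 9: 1/1 normal; order 18: 1/1 normal.
Total normal subgroups: 4.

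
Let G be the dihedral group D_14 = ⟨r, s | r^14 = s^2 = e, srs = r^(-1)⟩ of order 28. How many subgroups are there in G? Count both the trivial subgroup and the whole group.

28

|G| = 28, so by Lagrange every subgroup order divides 28. Divisors: 1, 2, 4, 7, 14, 28.
Subgroups by order — order 1: 1; order 2: 15; order 4: 7; order 7: 1; order 14: 3; order 28: 1.
Total: 1 + 15 + 7 + 1 + 3 + 1 = 28.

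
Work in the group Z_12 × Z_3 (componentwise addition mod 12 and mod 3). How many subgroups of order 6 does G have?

4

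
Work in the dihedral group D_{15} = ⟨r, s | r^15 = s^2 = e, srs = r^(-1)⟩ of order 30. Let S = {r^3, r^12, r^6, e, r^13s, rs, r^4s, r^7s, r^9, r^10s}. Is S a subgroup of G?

Yes

|S| = 10 divides |G| = 30, consistent with Lagrange.
S contains the identity, every element's inverse is in S, and S is closed under ·: it is a subgroup.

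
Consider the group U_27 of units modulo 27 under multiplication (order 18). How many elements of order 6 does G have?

2

The elements of order 6 are: 8, 17.
That's 2.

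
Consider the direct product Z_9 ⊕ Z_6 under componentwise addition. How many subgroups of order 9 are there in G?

4

|G| = 54 and 9 | 54, so subgroups of order 9 are possible by Lagrange.
The subgroups of order 9 are: {(0,0), (0,2), (0,4), (3,0), (3,2), (3,4), (6,0), (6,2), (6,4)}; {(0,0), (1,0), (2,0), (3,0), (4,0), (5,0), (6,0), (7,0), (8,0)}; {(0,0), (1,2), (2,4), (3,0), (4,2), (5,4), (6,0), (7,2), (8,4)}; {(0,0), (1,4), (2,2), (3,0), (4,4), (5,2), (6,0), (7,4), (8,2)}.
So G has 4 subgroups of order 9.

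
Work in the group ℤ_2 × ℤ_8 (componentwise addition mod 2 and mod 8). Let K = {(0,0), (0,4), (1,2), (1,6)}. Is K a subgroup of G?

|K| = 4 divides |G| = 16, consistent with Lagrange.
K contains the identity, every element's inverse is in K, and K is closed under +: it is a subgroup.
In fact K = ⟨(1,6)⟩.

Yes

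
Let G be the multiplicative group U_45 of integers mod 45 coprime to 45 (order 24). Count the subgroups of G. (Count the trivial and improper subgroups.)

|G| = 24, so by Lagrange every subgroup order divides 24. Divisors: 1, 2, 3, 4, 6, 8, 12, 24.
Subgroups by order — order 1: 1; order 2: 3; order 3: 1; order 4: 3; order 6: 3; order 8: 1; order 12: 3; order 24: 1.
Total: 1 + 3 + 1 + 3 + 3 + 1 + 3 + 1 = 16.

16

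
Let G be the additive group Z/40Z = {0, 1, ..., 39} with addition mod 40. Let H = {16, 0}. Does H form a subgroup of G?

No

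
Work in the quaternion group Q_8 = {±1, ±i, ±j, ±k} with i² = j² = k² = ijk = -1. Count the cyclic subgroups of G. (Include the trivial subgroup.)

A cyclic subgroup of order d is generated by each of its φ(d) elements of order d, so the cyclic subgroups of order d number (#elements of order d)/φ(d).
Cyclic subgroups by order — order 1: 1; order 2: 1; order 4: 3.
Total: 5.

5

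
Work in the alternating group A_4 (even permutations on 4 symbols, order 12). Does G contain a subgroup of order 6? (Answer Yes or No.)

No

6 | 12, so Lagrange does not rule it out; but checking all subgroups of G, none has order 6.
(A_4 is the standard example that the converse of Lagrange fails.)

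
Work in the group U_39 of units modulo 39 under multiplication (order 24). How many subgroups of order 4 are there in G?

3

|G| = 24 and 4 | 24, so subgroups of order 4 are possible by Lagrange.
The subgroups of order 4 are: {1, 14, 25, 38}; {1, 25, 31, 34}; {1, 5, 8, 25}.
So G has 3 subgroups of order 4.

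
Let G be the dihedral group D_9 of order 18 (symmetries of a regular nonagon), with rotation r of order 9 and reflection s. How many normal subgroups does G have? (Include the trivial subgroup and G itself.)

4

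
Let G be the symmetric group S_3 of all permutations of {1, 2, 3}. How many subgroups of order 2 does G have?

|G| = 6 and 2 | 6, so subgroups of order 2 are possible by Lagrange.
The subgroups of order 2 are: {e, (1 2)}; {e, (1 3)}; {e, (2 3)}.
So G has 3 subgroups of order 2.

3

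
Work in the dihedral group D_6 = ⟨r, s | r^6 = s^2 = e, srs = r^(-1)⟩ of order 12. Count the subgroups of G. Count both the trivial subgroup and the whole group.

|G| = 12, so by Lagrange every subgroup order divides 12. Divisors: 1, 2, 3, 4, 6, 12.
Subgroups by order — order 1: 1; order 2: 7; order 3: 1; order 4: 3; order 6: 3; order 12: 1.
Total: 1 + 7 + 1 + 3 + 3 + 1 = 16.

16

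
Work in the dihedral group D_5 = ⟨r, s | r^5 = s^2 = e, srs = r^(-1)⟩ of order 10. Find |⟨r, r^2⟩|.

5

|⟨r⟩| = 5 and |⟨r^2⟩| = 5, so |H| is a multiple of lcm(5, 5) = 5 and divides |G| = 10.
Closing under the operation: H = {e, r, r^2, r^3, r^4}, so |H| = 5.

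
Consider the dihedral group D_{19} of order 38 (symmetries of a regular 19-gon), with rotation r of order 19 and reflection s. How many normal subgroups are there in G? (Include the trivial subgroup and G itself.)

3

G has 22 subgroups. Checking conjugation-invariance by order — order 1: 1/1 normal; order 2: 0/19 normal; order 19: 1/1 normal; order 38: 1/1 normal.
Total normal subgroups: 3.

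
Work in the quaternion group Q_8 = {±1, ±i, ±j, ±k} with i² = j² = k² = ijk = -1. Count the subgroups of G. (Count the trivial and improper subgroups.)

6

|G| = 8, so by Lagrange every subgroup order divides 8. Divisors: 1, 2, 4, 8.
Subgroups by order — order 1: 1; order 2: 1; order 4: 3; order 8: 1.
Total: 1 + 1 + 3 + 1 = 6.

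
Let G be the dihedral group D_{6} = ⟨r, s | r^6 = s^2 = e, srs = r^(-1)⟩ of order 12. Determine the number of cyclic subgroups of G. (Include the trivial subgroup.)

10

A cyclic subgroup of order d is generated by each of its φ(d) elements of order d, so the cyclic subgroups of order d number (#elements of order d)/φ(d).
Cyclic subgroups by order — order 1: 1; order 2: 7; order 3: 1; order 6: 1.
Total: 10.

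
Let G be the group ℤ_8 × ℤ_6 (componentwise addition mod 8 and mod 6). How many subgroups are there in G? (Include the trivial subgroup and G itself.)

|G| = 48, so by Lagrange every subgroup order divides 48. Divisors: 1, 2, 3, 4, 6, 8, 12, 16, 24, 48.
Subgroups by order — order 1: 1; order 2: 3; order 3: 1; order 4: 3; order 6: 3; order 8: 3; order 12: 3; order 16: 1; order 24: 3; order 48: 1.
Total: 1 + 3 + 1 + 3 + 3 + 3 + 3 + 1 + 3 + 1 = 22.

22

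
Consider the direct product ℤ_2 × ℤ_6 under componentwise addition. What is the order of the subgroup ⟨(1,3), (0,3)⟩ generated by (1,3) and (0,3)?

4

|⟨(1,3)⟩| = 2 and |⟨(0,3)⟩| = 2, so |H| is a multiple of lcm(2, 2) = 2 and divides |G| = 12.
Closing under the operation: H = {(0,0), (0,3), (1,0), (1,3)}, so |H| = 4.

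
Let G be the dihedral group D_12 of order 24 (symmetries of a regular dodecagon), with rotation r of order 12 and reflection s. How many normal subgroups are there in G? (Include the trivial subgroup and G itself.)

9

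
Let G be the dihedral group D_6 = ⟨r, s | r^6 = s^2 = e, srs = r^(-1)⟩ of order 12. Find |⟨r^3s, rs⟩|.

|⟨r^3s⟩| = 2 and |⟨rs⟩| = 2, so |H| is a multiple of lcm(2, 2) = 2 and divides |G| = 12.
Closing under the operation: H = {e, r^2, r^4, rs, r^3s, r^5s}, so |H| = 6.

6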